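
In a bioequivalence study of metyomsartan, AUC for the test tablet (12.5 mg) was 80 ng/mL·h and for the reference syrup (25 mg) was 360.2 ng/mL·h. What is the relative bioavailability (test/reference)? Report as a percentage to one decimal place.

F_rel = 44.4%

F_rel = (AUC_test/D_test) / (AUC_ref/D_ref)
      = (80/12.5) / (360.2/25)
      = 6.4 / 14.408 = 0.4442 = 44.42%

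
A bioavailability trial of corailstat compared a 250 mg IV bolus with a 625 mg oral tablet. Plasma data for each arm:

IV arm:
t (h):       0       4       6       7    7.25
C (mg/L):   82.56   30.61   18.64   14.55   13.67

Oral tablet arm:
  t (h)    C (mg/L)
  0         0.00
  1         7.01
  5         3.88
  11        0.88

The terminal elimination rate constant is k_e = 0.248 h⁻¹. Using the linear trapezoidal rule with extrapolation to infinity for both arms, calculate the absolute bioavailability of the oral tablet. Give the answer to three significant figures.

F = 0.0492

Trapezoidal AUC_0→7.25 (IV):
  [0→4]: (82.56+30.61)/2 × 4 = 226.34
  [4→6]: (30.61+18.64)/2 × 2 = 49.25
  [6→7]: (18.64+14.55)/2 × 1 = 16.595
  [7→7.25]: (14.55+13.67)/2 × 0.25 = 3.5275
  Sum = 295.7125 mg/L·h
IV tail: 13.67/0.248 = 55.121; AUC_iv,0→∞ = 295.7125 + 55.121 = 350.8335 mg/L·h
Trapezoidal AUC_0→11 (oral tablet):
  [0→1]: (0.00+7.01)/2 × 1 = 3.505
  [1→5]: (7.01+3.88)/2 × 4 = 21.78
  [5→11]: (3.88+0.88)/2 × 6 = 14.28
  Sum = 39.565 mg/L·h
oral tablet tail: 0.88/0.248 = 3.548; AUC_ev,0→∞ = 39.565 + 3.548 = 43.113 mg/L·h
F = (AUC_ev/D_ev)/(AUC_iv/D_iv) = (43.113/625)/(350.8335/250) = 0.0689808/1.403334 = 0.0492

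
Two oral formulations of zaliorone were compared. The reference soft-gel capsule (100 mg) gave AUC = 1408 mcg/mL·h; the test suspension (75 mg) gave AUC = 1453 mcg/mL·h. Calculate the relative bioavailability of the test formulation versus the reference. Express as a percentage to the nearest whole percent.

F_rel = (AUC_test/D_test) / (AUC_ref/D_ref)
      = (1453/75) / (1408/100)
      = 19.3733 / 14.08 = 1.3759 = 137.59%

F_rel = 138%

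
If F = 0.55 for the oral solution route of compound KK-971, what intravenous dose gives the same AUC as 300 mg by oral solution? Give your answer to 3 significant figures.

D_iv = 165 mg

Systemic exposure from an extravascular dose = F × D_ev, so the equivalent IV dose is F × D_ev.
D_iv = F × D_ev = 0.55 × 300 = 165 mg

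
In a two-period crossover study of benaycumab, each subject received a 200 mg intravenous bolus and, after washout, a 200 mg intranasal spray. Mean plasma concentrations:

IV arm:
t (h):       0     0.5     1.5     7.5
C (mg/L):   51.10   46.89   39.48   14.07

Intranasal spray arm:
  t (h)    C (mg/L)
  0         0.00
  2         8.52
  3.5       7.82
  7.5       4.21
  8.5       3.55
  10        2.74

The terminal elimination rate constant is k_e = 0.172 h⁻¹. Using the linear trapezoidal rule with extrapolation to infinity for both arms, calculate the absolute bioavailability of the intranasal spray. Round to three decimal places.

F = 0.224

Trapezoidal AUC_0→7.5 (IV):
  [0→0.5]: (51.10+46.89)/2 × 0.5 = 24.4975
  [0.5→1.5]: (46.89+39.48)/2 × 1 = 43.185
  [1.5→7.5]: (39.48+14.07)/2 × 6 = 160.65
  Sum = 228.3325 mg/L·h
IV tail: 14.07/0.172 = 81.802; AUC_iv,0→∞ = 228.3325 + 81.802 = 310.1345 mg/L·h
Trapezoidal AUC_0→10 (intranasal spray):
  [0→2]: (0.00+8.52)/2 × 2 = 8.52
  [2→3.5]: (8.52+7.82)/2 × 1.5 = 12.255
  [3.5→7.5]: (7.82+4.21)/2 × 4 = 24.06
  [7.5→8.5]: (4.21+3.55)/2 × 1 = 3.88
  [8.5→10]: (3.55+2.74)/2 × 1.5 = 4.7175
  Sum = 53.4325 mg/L·h
intranasal spray tail: 2.74/0.172 = 15.930; AUC_ev,0→∞ = 53.4325 + 15.930 = 69.3625 mg/L·h
F = (AUC_ev/D_ev)/(AUC_iv/D_iv) = (69.3625/200)/(310.1345/200) = 0.3468125/1.5506725 = 0.2237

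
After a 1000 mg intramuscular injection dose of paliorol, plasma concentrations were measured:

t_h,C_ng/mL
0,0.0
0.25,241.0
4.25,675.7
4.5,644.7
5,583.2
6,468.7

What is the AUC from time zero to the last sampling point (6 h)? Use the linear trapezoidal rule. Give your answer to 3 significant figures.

AUC = 2860 ng/mL·h

Trapezoidal AUC_0→6:
  [0→0.25]: (0.0+241.0)/2 × 0.25 = 30.125
  [0.25→4.25]: (241.0+675.7)/2 × 4 = 1833.4
  [4.25→4.5]: (675.7+644.7)/2 × 0.25 = 165.05
  [4.5→5]: (644.7+583.2)/2 × 0.5 = 306.975
  [5→6]: (583.2+468.7)/2 × 1 = 525.95
  Sum = 2861.5 ng/mL·h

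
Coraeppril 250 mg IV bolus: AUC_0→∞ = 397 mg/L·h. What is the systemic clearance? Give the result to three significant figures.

CL = 0.630 L/h

CL = Dose_iv / AUC_0→∞
   = 250 / 397 = 0.629723 L/h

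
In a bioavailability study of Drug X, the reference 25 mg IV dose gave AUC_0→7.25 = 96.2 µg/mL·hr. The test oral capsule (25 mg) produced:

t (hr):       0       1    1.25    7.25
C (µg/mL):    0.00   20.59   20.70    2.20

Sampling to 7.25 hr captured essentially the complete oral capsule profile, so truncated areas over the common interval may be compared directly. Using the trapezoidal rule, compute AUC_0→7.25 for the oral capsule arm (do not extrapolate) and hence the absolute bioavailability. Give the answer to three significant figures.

Trapezoidal AUC_0→7.25 (oral capsule):
  [0→1]: (0.00+20.59)/2 × 1 = 10.295
  [1→1.25]: (20.59+20.70)/2 × 0.25 = 5.16125
  [1.25→7.25]: (20.70+2.20)/2 × 6 = 68.7
  Sum = 84.15625 µg/mL·hr
F = (AUC_ev/D_ev)/(AUC_iv/D_iv) = (84.15625/25)/(96.2/25) = 3.36625/3.848 = 0.8748

F = 0.875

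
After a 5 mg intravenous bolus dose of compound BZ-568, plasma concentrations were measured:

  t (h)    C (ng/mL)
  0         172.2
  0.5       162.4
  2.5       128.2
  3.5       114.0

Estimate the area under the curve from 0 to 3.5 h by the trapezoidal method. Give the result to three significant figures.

Trapezoidal AUC_0→3.5:
  [0→0.5]: (172.2+162.4)/2 × 0.5 = 83.65
  [0.5→2.5]: (162.4+128.2)/2 × 2 = 290.6
  [2.5→3.5]: (128.2+114.0)/2 × 1 = 121.1
  Sum = 495.35 ng/mL·h

AUC = 495 ng/mL·h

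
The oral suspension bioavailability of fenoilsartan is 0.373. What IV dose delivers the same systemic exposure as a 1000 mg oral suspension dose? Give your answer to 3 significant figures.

Systemic exposure from an extravascular dose = F × D_ev, so the equivalent IV dose is F × D_ev.
D_iv = F × D_ev = 0.373 × 1000 = 373 mg

D_iv = 373 mg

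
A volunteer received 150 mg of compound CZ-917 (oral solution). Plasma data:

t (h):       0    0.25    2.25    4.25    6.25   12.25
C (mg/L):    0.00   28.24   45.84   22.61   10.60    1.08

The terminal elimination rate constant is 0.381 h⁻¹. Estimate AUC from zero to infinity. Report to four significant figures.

Trapezoidal AUC_0→12.25:
  [0→0.25]: (0.00+28.24)/2 × 0.25 = 3.53
  [0.25→2.25]: (28.24+45.84)/2 × 2 = 74.08
  [2.25→4.25]: (45.84+22.61)/2 × 2 = 68.45
  [4.25→6.25]: (22.61+10.60)/2 × 2 = 33.21
  [6.25→12.25]: (10.60+1.08)/2 × 6 = 35.04
  Sum = 214.31 mg/L·h
Extrapolated tail: C_last / k_e = 1.08 / 0.381 = 2.835
AUC_0→∞ = 214.31 + 2.835 = 217.145 mg/L·h

AUC = 217.1 mg/L·h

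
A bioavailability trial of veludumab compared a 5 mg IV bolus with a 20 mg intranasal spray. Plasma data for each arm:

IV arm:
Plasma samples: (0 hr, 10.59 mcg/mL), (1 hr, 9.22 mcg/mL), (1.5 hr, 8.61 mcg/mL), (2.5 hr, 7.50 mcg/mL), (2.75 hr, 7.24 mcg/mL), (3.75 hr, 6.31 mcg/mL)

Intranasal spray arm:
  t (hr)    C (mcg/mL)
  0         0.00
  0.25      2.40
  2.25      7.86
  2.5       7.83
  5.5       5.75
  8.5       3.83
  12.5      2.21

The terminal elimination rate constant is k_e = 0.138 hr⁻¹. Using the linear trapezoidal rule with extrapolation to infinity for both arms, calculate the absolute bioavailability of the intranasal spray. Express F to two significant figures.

Trapezoidal AUC_0→3.75 (IV):
  [0→1]: (10.59+9.22)/2 × 1 = 9.905
  [1→1.5]: (9.22+8.61)/2 × 0.5 = 4.4575
  [1.5→2.5]: (8.61+7.50)/2 × 1 = 8.055
  [2.5→2.75]: (7.50+7.24)/2 × 0.25 = 1.8425
  [2.75→3.75]: (7.24+6.31)/2 × 1 = 6.775
  Sum = 31.035 mcg/mL·hr
IV tail: 6.31/0.138 = 45.725; AUC_iv,0→∞ = 31.035 + 45.725 = 76.76 mcg/mL·hr
Trapezoidal AUC_0→12.5 (intranasal spray):
  [0→0.25]: (0.00+2.40)/2 × 0.25 = 0.3
  [0.25→2.25]: (2.40+7.86)/2 × 2 = 10.26
  [2.25→2.5]: (7.86+7.83)/2 × 0.25 = 1.96125
  [2.5→5.5]: (7.83+5.75)/2 × 3 = 20.37
  [5.5→8.5]: (5.75+3.83)/2 × 3 = 14.37
  [8.5→12.5]: (3.83+2.21)/2 × 4 = 12.08
  Sum = 59.34125 mcg/mL·hr
intranasal spray tail: 2.21/0.138 = 16.014; AUC_ev,0→∞ = 59.34125 + 16.014 = 75.35525 mcg/mL·hr
F = (AUC_ev/D_ev)/(AUC_iv/D_iv) = (75.35525/20)/(76.76/5) = 3.7677625/15.352 = 0.2454

F = 0.25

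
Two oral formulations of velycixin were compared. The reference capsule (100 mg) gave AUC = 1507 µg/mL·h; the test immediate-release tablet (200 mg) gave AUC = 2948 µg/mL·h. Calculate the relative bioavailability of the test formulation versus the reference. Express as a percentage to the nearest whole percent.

F_rel = 98%

F_rel = (AUC_test/D_test) / (AUC_ref/D_ref)
      = (2948/200) / (1507/100)
      = 14.74 / 15.07 = 0.9781 = 97.81%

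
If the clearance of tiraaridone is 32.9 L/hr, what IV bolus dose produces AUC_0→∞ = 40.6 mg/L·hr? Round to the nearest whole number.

Dose_iv = CL × AUC_0→∞
     = 32.9 × 40.6 = 1335.74 mg

Dose = 1336 mg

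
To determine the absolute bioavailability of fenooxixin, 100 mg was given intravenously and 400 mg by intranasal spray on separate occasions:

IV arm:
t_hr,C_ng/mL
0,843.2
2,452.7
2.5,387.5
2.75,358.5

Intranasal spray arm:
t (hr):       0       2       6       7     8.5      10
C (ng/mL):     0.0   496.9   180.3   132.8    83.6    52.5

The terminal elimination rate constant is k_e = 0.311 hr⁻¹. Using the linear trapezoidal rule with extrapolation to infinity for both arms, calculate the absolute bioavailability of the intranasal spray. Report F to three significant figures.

F = 0.222

Trapezoidal AUC_0→2.75 (IV):
  [0→2]: (843.2+452.7)/2 × 2 = 1295.9
  [2→2.5]: (452.7+387.5)/2 × 0.5 = 210.05
  [2.5→2.75]: (387.5+358.5)/2 × 0.25 = 93.25
  Sum = 1599.2 ng/mL·hr
IV tail: 358.5/0.311 = 1152.733; AUC_iv,0→∞ = 1599.2 + 1152.733 = 2751.933 ng/mL·hr
Trapezoidal AUC_0→10 (intranasal spray):
  [0→2]: (0.0+496.9)/2 × 2 = 496.9
  [2→6]: (496.9+180.3)/2 × 4 = 1354.4
  [6→7]: (180.3+132.8)/2 × 1 = 156.55
  [7→8.5]: (132.8+83.6)/2 × 1.5 = 162.3
  [8.5→10]: (83.6+52.5)/2 × 1.5 = 102.075
  Sum = 2272.225 ng/mL·hr
intranasal spray tail: 52.5/0.311 = 168.810; AUC_ev,0→∞ = 2272.225 + 168.810 = 2441.035 ng/mL·hr
F = (AUC_ev/D_ev)/(AUC_iv/D_iv) = (2441.035/400)/(2751.933/100) = 6.1025875/27.51933 = 0.2218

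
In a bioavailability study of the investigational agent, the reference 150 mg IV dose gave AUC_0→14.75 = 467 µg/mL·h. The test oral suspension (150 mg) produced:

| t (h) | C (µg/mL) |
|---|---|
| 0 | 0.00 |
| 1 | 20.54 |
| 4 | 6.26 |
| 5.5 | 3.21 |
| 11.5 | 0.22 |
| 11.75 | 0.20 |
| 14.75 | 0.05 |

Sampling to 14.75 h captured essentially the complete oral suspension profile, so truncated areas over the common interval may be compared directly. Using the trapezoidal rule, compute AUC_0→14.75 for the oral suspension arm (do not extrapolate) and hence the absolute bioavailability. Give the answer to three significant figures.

Trapezoidal AUC_0→14.75 (oral suspension):
  [0→1]: (0.00+20.54)/2 × 1 = 10.27
  [1→4]: (20.54+6.26)/2 × 3 = 40.2
  [4→5.5]: (6.26+3.21)/2 × 1.5 = 7.1025
  [5.5→11.5]: (3.21+0.22)/2 × 6 = 10.29
  [11.5→11.75]: (0.22+0.20)/2 × 0.25 = 0.0525
  [11.75→14.75]: (0.20+0.05)/2 × 3 = 0.375
  Sum = 68.29 µg/mL·h
F = (AUC_ev/D_ev)/(AUC_iv/D_iv) = (68.29/150)/(467/150) = 0.455267/3.11333 = 0.1462

F = 0.146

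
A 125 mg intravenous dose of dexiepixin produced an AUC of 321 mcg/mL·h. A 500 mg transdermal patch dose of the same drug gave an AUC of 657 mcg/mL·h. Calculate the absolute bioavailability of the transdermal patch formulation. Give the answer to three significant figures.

F = (AUC_ev / D_ev) / (AUC_iv / D_iv)
  = (657/500) / (321/125)
  = 1.314 / 2.568 = 0.5117

F = 0.512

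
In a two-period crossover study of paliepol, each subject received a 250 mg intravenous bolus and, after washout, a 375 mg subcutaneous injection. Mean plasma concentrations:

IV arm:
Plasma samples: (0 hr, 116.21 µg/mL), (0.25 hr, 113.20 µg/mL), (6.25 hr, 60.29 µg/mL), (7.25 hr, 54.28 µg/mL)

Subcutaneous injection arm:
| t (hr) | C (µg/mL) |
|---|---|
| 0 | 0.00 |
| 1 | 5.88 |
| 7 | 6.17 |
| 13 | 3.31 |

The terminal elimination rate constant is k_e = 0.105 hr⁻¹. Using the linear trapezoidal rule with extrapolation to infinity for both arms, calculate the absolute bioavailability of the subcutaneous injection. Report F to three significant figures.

Trapezoidal AUC_0→7.25 (IV):
  [0→0.25]: (116.21+113.20)/2 × 0.25 = 28.67625
  [0.25→6.25]: (113.20+60.29)/2 × 6 = 520.47
  [6.25→7.25]: (60.29+54.28)/2 × 1 = 57.285
  Sum = 606.43125 µg/mL·hr
IV tail: 54.28/0.105 = 516.952; AUC_iv,0→∞ = 606.43125 + 516.952 = 1123.38325 µg/mL·hr
Trapezoidal AUC_0→13 (subcutaneous injection):
  [0→1]: (0.00+5.88)/2 × 1 = 2.94
  [1→7]: (5.88+6.17)/2 × 6 = 36.15
  [7→13]: (6.17+3.31)/2 × 6 = 28.44
  Sum = 67.53 µg/mL·hr
subcutaneous injection tail: 3.31/0.105 = 31.524; AUC_ev,0→∞ = 67.53 + 31.524 = 99.054 µg/mL·hr
F = (AUC_ev/D_ev)/(AUC_iv/D_iv) = (99.054/375)/(1123.38325/250) = 0.264144/4.493533 = 0.0588

F = 0.0588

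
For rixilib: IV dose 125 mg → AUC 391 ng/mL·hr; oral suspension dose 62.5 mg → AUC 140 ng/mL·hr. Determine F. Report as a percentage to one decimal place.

F = 71.6%

F = (AUC_ev / D_ev) / (AUC_iv / D_iv)
  = (140/62.5) / (391/125)
  = 2.24 / 3.128 = 0.7161
  = 71.61%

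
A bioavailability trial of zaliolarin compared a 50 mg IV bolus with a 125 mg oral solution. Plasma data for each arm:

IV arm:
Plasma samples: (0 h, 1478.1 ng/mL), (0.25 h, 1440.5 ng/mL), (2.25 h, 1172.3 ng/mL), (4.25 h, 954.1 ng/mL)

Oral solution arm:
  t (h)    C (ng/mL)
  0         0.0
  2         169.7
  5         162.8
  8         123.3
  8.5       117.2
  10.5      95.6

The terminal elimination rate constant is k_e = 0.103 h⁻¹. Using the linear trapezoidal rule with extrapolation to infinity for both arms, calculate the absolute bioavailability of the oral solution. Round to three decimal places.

F = 0.064

Trapezoidal AUC_0→4.25 (IV):
  [0→0.25]: (1478.1+1440.5)/2 × 0.25 = 364.825
  [0.25→2.25]: (1440.5+1172.3)/2 × 2 = 2612.8
  [2.25→4.25]: (1172.3+954.1)/2 × 2 = 2126.4
  Sum = 5104.025 ng/mL·h
IV tail: 954.1/0.103 = 9263.107; AUC_iv,0→∞ = 5104.025 + 9263.107 = 14367.132 ng/mL·h
Trapezoidal AUC_0→10.5 (oral solution):
  [0→2]: (0.0+169.7)/2 × 2 = 169.7
  [2→5]: (169.7+162.8)/2 × 3 = 498.75
  [5→8]: (162.8+123.3)/2 × 3 = 429.15
  [8→8.5]: (123.3+117.2)/2 × 0.5 = 60.125
  [8.5→10.5]: (117.2+95.6)/2 × 2 = 212.8
  Sum = 1370.525 ng/mL·h
oral solution tail: 95.6/0.103 = 928.155; AUC_ev,0→∞ = 1370.525 + 928.155 = 2298.68 ng/mL·h
F = (AUC_ev/D_ev)/(AUC_iv/D_iv) = (2298.68/125)/(14367.132/50) = 18.38944/287.34264 = 0.0640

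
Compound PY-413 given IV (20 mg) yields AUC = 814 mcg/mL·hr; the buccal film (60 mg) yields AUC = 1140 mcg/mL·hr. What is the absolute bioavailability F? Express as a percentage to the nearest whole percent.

F = (AUC_ev / D_ev) / (AUC_iv / D_iv)
  = (1140/60) / (814/20)
  = 19 / 40.7 = 0.4668
  = 46.68%

F = 47%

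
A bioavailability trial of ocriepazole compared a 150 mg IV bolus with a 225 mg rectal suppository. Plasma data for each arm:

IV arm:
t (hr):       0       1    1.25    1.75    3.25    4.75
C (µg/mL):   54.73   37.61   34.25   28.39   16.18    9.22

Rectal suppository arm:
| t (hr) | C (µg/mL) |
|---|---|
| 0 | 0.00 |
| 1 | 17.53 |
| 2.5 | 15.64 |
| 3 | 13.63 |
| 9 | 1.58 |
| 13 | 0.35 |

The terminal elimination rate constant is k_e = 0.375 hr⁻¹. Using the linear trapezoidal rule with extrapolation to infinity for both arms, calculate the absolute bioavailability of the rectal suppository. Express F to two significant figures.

F = 0.41

Trapezoidal AUC_0→4.75 (IV):
  [0→1]: (54.73+37.61)/2 × 1 = 46.17
  [1→1.25]: (37.61+34.25)/2 × 0.25 = 8.9825
  [1.25→1.75]: (34.25+28.39)/2 × 0.5 = 15.66
  [1.75→3.25]: (28.39+16.18)/2 × 1.5 = 33.4275
  [3.25→4.75]: (16.18+9.22)/2 × 1.5 = 19.05
  Sum = 123.29 µg/mL·hr
IV tail: 9.22/0.375 = 24.587; AUC_iv,0→∞ = 123.29 + 24.587 = 147.877 µg/mL·hr
Trapezoidal AUC_0→13 (rectal suppository):
  [0→1]: (0.00+17.53)/2 × 1 = 8.765
  [1→2.5]: (17.53+15.64)/2 × 1.5 = 24.8775
  [2.5→3]: (15.64+13.63)/2 × 0.5 = 7.3175
  [3→9]: (13.63+1.58)/2 × 6 = 45.63
  [9→13]: (1.58+0.35)/2 × 4 = 3.86
  Sum = 90.45 µg/mL·hr
rectal suppository tail: 0.35/0.375 = 0.933; AUC_ev,0→∞ = 90.45 + 0.933 = 91.383 µg/mL·hr
F = (AUC_ev/D_ev)/(AUC_iv/D_iv) = (91.383/225)/(147.877/150) = 0.406147/0.985847 = 0.4120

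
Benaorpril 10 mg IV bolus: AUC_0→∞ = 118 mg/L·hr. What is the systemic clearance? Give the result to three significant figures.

CL = 0.0847 L/hr

CL = Dose_iv / AUC_0→∞
   = 10 / 118 = 0.0847458 L/hr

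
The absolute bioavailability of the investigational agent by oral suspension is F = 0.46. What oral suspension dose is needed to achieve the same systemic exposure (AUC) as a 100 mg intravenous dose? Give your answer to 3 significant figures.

D_oral = 217 mg

For equal systemic exposure: F × D_ev = D_iv
D_ev = D_iv / F = 100 / 0.46 = 217.391 mg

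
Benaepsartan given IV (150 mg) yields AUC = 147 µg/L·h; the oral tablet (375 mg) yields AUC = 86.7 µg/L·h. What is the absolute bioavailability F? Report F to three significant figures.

F = 0.236

F = (AUC_ev / D_ev) / (AUC_iv / D_iv)
  = (86.7/375) / (147/150)
  = 0.2312 / 0.98 = 0.2359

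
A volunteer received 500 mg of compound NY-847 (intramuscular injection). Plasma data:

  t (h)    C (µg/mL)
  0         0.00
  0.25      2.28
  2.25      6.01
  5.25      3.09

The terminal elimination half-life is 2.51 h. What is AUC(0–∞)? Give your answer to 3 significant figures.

AUC = 33.4 µg/mL·h

Trapezoidal AUC_0→5.25:
  [0→0.25]: (0.00+2.28)/2 × 0.25 = 0.285
  [0.25→2.25]: (2.28+6.01)/2 × 2 = 8.29
  [2.25→5.25]: (6.01+3.09)/2 × 3 = 13.65
  Sum = 22.225 µg/mL·h
k_e = ln2 / t½ = 0.693147 / 2.51 = 0.2762 h^-1
Extrapolated tail: C_last / k_e = 3.09 / 0.2762 = 11.188
AUC_0→∞ = 22.225 + 11.188 = 33.413 µg/mL·h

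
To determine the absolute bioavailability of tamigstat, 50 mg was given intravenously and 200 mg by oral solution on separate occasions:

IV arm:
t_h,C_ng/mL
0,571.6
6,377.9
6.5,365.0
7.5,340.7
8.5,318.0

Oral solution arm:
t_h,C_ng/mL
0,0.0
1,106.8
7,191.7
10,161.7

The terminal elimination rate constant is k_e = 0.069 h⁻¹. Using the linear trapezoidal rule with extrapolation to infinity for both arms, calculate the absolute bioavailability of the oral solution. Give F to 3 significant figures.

F = 0.115

Trapezoidal AUC_0→8.5 (IV):
  [0→6]: (571.6+377.9)/2 × 6 = 2848.5
  [6→6.5]: (377.9+365.0)/2 × 0.5 = 185.725
  [6.5→7.5]: (365.0+340.7)/2 × 1 = 352.85
  [7.5→8.5]: (340.7+318.0)/2 × 1 = 329.35
  Sum = 3716.425 ng/mL·h
IV tail: 318.0/0.069 = 4608.696; AUC_iv,0→∞ = 3716.425 + 4608.696 = 8325.121 ng/mL·h
Trapezoidal AUC_0→10 (oral solution):
  [0→1]: (0.0+106.8)/2 × 1 = 53.4
  [1→7]: (106.8+191.7)/2 × 6 = 895.5
  [7→10]: (191.7+161.7)/2 × 3 = 530.1
  Sum = 1479.0 ng/mL·h
oral solution tail: 161.7/0.069 = 2343.478; AUC_ev,0→∞ = 1479.0 + 2343.478 = 3822.478 ng/mL·h
F = (AUC_ev/D_ev)/(AUC_iv/D_iv) = (3822.478/200)/(8325.121/50) = 19.11239/166.50242 = 0.1148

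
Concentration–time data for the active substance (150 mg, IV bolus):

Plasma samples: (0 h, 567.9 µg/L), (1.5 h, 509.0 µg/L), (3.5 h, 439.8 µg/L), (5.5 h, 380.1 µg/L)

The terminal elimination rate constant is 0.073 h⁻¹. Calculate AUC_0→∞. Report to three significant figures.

AUC = 7780 µg/L·h

Trapezoidal AUC_0→5.5:
  [0→1.5]: (567.9+509.0)/2 × 1.5 = 807.675
  [1.5→3.5]: (509.0+439.8)/2 × 2 = 948.8
  [3.5→5.5]: (439.8+380.1)/2 × 2 = 819.9
  Sum = 2576.375 µg/L·h
Extrapolated tail: C_last / k_e = 380.1 / 0.073 = 5206.849
AUC_0→∞ = 2576.375 + 5206.849 = 7783.224 µg/L·h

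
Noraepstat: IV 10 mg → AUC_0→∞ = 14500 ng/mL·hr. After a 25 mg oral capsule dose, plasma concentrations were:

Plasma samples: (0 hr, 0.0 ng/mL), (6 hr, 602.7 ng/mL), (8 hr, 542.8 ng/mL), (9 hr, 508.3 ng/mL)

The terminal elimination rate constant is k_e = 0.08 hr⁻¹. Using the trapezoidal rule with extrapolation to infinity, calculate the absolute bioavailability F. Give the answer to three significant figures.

Trapezoidal AUC_0→9 (oral capsule):
  [0→6]: (0.0+602.7)/2 × 6 = 1808.1
  [6→8]: (602.7+542.8)/2 × 2 = 1145.5
  [8→9]: (542.8+508.3)/2 × 1 = 525.55
  Sum = 3479.15 ng/mL·hr
Tail: C_last/k_e = 508.3/0.08 = 6353.750
AUC_0→∞ (oral capsule) = 3479.15 + 6353.750 = 9832.9 ng/mL·hr
F = (AUC_ev/D_ev)/(AUC_iv/D_iv) = (9832.9/25)/(14500/10) = 393.316/1450 = 0.2713

F = 0.271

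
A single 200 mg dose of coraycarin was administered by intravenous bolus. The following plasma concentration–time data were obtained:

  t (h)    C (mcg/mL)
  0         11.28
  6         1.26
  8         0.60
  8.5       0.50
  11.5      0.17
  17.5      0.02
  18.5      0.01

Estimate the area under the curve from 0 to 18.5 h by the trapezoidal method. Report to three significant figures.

AUC = 41.3 mcg/mL·h

Trapezoidal AUC_0→18.5:
  [0→6]: (11.28+1.26)/2 × 6 = 37.62
  [6→8]: (1.26+0.60)/2 × 2 = 1.86
  [8→8.5]: (0.60+0.50)/2 × 0.5 = 0.275
  [8.5→11.5]: (0.50+0.17)/2 × 3 = 1.005
  [11.5→17.5]: (0.17+0.02)/2 × 6 = 0.57
  [17.5→18.5]: (0.02+0.01)/2 × 1 = 0.015
  Sum = 41.345 mcg/mL·h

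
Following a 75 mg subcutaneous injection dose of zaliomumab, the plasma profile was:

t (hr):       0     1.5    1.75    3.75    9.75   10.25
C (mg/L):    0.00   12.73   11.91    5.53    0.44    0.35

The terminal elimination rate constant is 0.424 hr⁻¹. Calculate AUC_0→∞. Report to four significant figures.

AUC = 49.00 mg/L·hr

Trapezoidal AUC_0→10.25:
  [0→1.5]: (0.00+12.73)/2 × 1.5 = 9.5475
  [1.5→1.75]: (12.73+11.91)/2 × 0.25 = 3.08
  [1.75→3.75]: (11.91+5.53)/2 × 2 = 17.44
  [3.75→9.75]: (5.53+0.44)/2 × 6 = 17.91
  [9.75→10.25]: (0.44+0.35)/2 × 0.5 = 0.1975
  Sum = 48.175 mg/L·hr
Extrapolated tail: C_last / k_e = 0.35 / 0.424 = 0.825
AUC_0→∞ = 48.175 + 0.825 = 49.0 mg/L·hr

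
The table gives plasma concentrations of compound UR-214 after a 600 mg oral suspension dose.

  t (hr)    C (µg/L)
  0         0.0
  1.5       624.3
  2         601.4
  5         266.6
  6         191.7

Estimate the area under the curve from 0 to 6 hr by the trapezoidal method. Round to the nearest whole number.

AUC = 2306 µg/L·hr

Trapezoidal AUC_0→6:
  [0→1.5]: (0.0+624.3)/2 × 1.5 = 468.225
  [1.5→2]: (624.3+601.4)/2 × 0.5 = 306.425
  [2→5]: (601.4+266.6)/2 × 3 = 1302.0
  [5→6]: (266.6+191.7)/2 × 1 = 229.15
  Sum = 2305.8 µg/L·hr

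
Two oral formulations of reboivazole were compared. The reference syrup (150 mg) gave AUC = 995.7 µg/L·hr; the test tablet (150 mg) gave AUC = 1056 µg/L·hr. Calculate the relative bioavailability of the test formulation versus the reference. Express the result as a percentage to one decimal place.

F_rel = (AUC_test/D_test) / (AUC_ref/D_ref)
      = (1056/150) / (995.7/150)
      = 7.04 / 6.638 = 1.0606 = 106.06%

F_rel = 106.1%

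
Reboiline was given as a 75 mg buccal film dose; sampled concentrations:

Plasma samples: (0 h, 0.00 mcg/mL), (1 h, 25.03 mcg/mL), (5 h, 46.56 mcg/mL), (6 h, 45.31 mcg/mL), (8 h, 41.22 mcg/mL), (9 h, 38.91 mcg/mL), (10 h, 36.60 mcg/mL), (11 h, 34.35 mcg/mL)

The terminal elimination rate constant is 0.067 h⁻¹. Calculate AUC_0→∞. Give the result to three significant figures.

AUC = 914 mcg/mL·h

Trapezoidal AUC_0→11:
  [0→1]: (0.00+25.03)/2 × 1 = 12.515
  [1→5]: (25.03+46.56)/2 × 4 = 143.18
  [5→6]: (46.56+45.31)/2 × 1 = 45.935
  [6→8]: (45.31+41.22)/2 × 2 = 86.53
  [8→9]: (41.22+38.91)/2 × 1 = 40.065
  [9→10]: (38.91+36.60)/2 × 1 = 37.755
  [10→11]: (36.60+34.35)/2 × 1 = 35.475
  Sum = 401.455 mcg/mL·h
Extrapolated tail: C_last / k_e = 34.35 / 0.067 = 512.687
AUC_0→∞ = 401.455 + 512.687 = 914.142 mcg/mL·h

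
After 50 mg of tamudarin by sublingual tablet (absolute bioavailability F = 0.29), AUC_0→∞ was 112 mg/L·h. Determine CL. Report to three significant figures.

CL = F × Dose / AUC_0→∞
   = 0.29 × 50 / 112 = 0.129464 L/h

CL = 0.129 L/h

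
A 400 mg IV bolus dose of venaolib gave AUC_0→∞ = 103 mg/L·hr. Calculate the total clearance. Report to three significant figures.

CL = Dose_iv / AUC_0→∞
   = 400 / 103 = 3.8835 L/hr

CL = 3.88 L/hr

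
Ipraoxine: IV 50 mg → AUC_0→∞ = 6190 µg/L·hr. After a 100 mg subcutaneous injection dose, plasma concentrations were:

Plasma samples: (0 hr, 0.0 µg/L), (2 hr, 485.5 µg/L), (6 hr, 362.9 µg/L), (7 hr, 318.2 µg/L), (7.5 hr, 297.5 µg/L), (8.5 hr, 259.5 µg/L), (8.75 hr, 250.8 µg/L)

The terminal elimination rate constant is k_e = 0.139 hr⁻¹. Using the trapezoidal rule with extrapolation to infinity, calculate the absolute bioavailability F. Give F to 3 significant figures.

F = 0.390

Trapezoidal AUC_0→8.75 (subcutaneous injection):
  [0→2]: (0.0+485.5)/2 × 2 = 485.5
  [2→6]: (485.5+362.9)/2 × 4 = 1696.8
  [6→7]: (362.9+318.2)/2 × 1 = 340.55
  [7→7.5]: (318.2+297.5)/2 × 0.5 = 153.925
  [7.5→8.5]: (297.5+259.5)/2 × 1 = 278.5
  [8.5→8.75]: (259.5+250.8)/2 × 0.25 = 63.7875
  Sum = 3019.0625 µg/L·hr
Tail: C_last/k_e = 250.8/0.139 = 1804.317
AUC_0→∞ (subcutaneous injection) = 3019.0625 + 1804.317 = 4823.3795 µg/L·hr
F = (AUC_ev/D_ev)/(AUC_iv/D_iv) = (4823.3795/100)/(6190/50) = 48.233795/123.8 = 0.3896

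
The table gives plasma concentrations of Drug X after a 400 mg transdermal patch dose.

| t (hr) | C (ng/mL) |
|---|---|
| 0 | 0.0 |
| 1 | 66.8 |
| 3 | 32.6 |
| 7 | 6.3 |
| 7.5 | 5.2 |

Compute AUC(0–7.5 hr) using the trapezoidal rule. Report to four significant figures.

AUC = 213.5 ng/mL·hr

Trapezoidal AUC_0→7.5:
  [0→1]: (0.0+66.8)/2 × 1 = 33.4
  [1→3]: (66.8+32.6)/2 × 2 = 99.4
  [3→7]: (32.6+6.3)/2 × 4 = 77.8
  [7→7.5]: (6.3+5.2)/2 × 0.5 = 2.875
  Sum = 213.475 ng/mL·hr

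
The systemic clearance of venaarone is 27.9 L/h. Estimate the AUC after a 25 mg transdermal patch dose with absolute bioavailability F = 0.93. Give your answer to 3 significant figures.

AUC_0→∞ = F × Dose / CL
        = 0.93 × 25 / 27.9 = 0.833333 mg/L·h

AUC = 0.833 mg/L·h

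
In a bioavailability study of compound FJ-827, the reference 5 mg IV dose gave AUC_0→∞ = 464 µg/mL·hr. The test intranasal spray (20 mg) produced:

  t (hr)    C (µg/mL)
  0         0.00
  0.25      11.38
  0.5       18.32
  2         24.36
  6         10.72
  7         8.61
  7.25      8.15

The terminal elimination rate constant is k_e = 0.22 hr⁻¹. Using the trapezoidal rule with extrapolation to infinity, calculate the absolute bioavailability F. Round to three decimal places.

Trapezoidal AUC_0→7.25 (intranasal spray):
  [0→0.25]: (0.00+11.38)/2 × 0.25 = 1.4225
  [0.25→0.5]: (11.38+18.32)/2 × 0.25 = 3.7125
  [0.5→2]: (18.32+24.36)/2 × 1.5 = 32.01
  [2→6]: (24.36+10.72)/2 × 4 = 70.16
  [6→7]: (10.72+8.61)/2 × 1 = 9.665
  [7→7.25]: (8.61+8.15)/2 × 0.25 = 2.095
  Sum = 119.065 µg/mL·hr
Tail: C_last/k_e = 8.15/0.22 = 37.045
AUC_0→∞ (intranasal spray) = 119.065 + 37.045 = 156.11 µg/mL·hr
F = (AUC_ev/D_ev)/(AUC_iv/D_iv) = (156.11/20)/(464/5) = 7.8055/92.8 = 0.0841

F = 0.084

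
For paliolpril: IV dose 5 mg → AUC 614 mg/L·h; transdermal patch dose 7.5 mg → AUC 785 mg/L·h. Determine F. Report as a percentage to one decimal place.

F = 85.2%

F = (AUC_ev / D_ev) / (AUC_iv / D_iv)
  = (785/7.5) / (614/5)
  = 104.667 / 122.8 = 0.8523
  = 85.23%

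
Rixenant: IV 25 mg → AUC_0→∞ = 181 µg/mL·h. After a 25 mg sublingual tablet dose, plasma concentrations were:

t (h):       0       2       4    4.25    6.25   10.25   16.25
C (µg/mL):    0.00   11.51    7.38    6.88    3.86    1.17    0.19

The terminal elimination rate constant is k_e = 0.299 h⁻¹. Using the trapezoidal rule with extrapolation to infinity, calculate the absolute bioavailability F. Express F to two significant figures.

Trapezoidal AUC_0→16.25 (sublingual tablet):
  [0→2]: (0.00+11.51)/2 × 2 = 11.51
  [2→4]: (11.51+7.38)/2 × 2 = 18.89
  [4→4.25]: (7.38+6.88)/2 × 0.25 = 1.7825
  [4.25→6.25]: (6.88+3.86)/2 × 2 = 10.74
  [6.25→10.25]: (3.86+1.17)/2 × 4 = 10.06
  [10.25→16.25]: (1.17+0.19)/2 × 6 = 4.08
  Sum = 57.0625 µg/mL·h
Tail: C_last/k_e = 0.19/0.299 = 0.635
AUC_0→∞ (sublingual tablet) = 57.0625 + 0.635 = 57.6975 µg/mL·h
F = (AUC_ev/D_ev)/(AUC_iv/D_iv) = (57.6975/25)/(181/25) = 2.3079/7.24 = 0.3188

F = 0.32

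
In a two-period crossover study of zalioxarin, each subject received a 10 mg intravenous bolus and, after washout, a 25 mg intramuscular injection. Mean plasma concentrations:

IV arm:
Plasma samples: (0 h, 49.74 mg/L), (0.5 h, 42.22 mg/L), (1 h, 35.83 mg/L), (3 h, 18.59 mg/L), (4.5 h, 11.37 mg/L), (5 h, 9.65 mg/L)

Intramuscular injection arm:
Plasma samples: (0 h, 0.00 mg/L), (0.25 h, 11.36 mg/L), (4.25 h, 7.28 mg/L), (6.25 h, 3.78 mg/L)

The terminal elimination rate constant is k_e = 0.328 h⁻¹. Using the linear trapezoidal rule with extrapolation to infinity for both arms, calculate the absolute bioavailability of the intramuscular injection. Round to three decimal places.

F = 0.159

Trapezoidal AUC_0→5 (IV):
  [0→0.5]: (49.74+42.22)/2 × 0.5 = 22.99
  [0.5→1]: (42.22+35.83)/2 × 0.5 = 19.5125
  [1→3]: (35.83+18.59)/2 × 2 = 54.42
  [3→4.5]: (18.59+11.37)/2 × 1.5 = 22.47
  [4.5→5]: (11.37+9.65)/2 × 0.5 = 5.255
  Sum = 124.6475 mg/L·h
IV tail: 9.65/0.328 = 29.421; AUC_iv,0→∞ = 124.6475 + 29.421 = 154.0685 mg/L·h
Trapezoidal AUC_0→6.25 (intramuscular injection):
  [0→0.25]: (0.00+11.36)/2 × 0.25 = 1.42
  [0.25→4.25]: (11.36+7.28)/2 × 4 = 37.28
  [4.25→6.25]: (7.28+3.78)/2 × 2 = 11.06
  Sum = 49.76 mg/L·h
intramuscular injection tail: 3.78/0.328 = 11.524; AUC_ev,0→∞ = 49.76 + 11.524 = 61.284 mg/L·h
F = (AUC_ev/D_ev)/(AUC_iv/D_iv) = (61.284/25)/(154.0685/10) = 2.45136/15.40685 = 0.1591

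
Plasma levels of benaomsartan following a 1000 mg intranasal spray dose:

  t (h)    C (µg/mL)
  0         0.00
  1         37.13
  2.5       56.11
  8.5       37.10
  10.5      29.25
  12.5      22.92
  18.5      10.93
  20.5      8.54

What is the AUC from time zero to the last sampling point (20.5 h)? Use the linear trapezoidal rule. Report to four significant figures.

Trapezoidal AUC_0→20.5:
  [0→1]: (0.00+37.13)/2 × 1 = 18.565
  [1→2.5]: (37.13+56.11)/2 × 1.5 = 69.93
  [2.5→8.5]: (56.11+37.10)/2 × 6 = 279.63
  [8.5→10.5]: (37.10+29.25)/2 × 2 = 66.35
  [10.5→12.5]: (29.25+22.92)/2 × 2 = 52.17
  [12.5→18.5]: (22.92+10.93)/2 × 6 = 101.55
  [18.5→20.5]: (10.93+8.54)/2 × 2 = 19.47
  Sum = 607.665 µg/mL·h

AUC = 607.7 µg/mL·h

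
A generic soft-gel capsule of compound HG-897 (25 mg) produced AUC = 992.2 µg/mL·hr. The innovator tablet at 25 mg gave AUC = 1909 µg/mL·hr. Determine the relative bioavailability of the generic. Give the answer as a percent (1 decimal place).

F_rel = 52.0%

F_rel = (AUC_test/D_test) / (AUC_ref/D_ref)
      = (992.2/25) / (1909/25)
      = 39.688 / 76.36 = 0.5197 = 51.97%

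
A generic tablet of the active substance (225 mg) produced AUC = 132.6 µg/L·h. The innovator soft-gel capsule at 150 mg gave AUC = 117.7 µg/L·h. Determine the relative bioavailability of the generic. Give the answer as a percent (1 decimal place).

F_rel = (AUC_test/D_test) / (AUC_ref/D_ref)
      = (132.6/225) / (117.7/150)
      = 0.589333 / 0.784667 = 0.7511 = 75.11%

F_rel = 75.1%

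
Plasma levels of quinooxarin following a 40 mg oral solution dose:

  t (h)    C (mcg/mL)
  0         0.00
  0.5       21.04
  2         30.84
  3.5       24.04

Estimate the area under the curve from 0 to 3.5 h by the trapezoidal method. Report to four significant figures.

AUC = 85.33 mcg/mL·h

Trapezoidal AUC_0→3.5:
  [0→0.5]: (0.00+21.04)/2 × 0.5 = 5.26
  [0.5→2]: (21.04+30.84)/2 × 1.5 = 38.91
  [2→3.5]: (30.84+24.04)/2 × 1.5 = 41.16
  Sum = 85.33 mcg/mL·h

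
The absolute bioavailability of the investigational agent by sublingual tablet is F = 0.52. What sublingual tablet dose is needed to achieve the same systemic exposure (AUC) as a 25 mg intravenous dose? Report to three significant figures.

D_sublingual = 48.1 mg

For equal systemic exposure: F × D_ev = D_iv
D_ev = D_iv / F = 25 / 0.52 = 48.0769 mg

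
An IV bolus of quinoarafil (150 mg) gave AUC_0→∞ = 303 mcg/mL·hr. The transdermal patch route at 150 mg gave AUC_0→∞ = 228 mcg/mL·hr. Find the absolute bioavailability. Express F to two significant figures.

F = (AUC_ev / D_ev) / (AUC_iv / D_iv)
  = (228/150) / (303/150)
  = 1.52 / 2.02 = 0.7525

F = 0.75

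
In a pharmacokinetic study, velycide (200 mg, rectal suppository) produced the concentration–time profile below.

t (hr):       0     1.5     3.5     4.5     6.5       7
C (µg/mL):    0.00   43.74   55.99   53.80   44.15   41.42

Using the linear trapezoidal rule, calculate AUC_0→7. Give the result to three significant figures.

Trapezoidal AUC_0→7:
  [0→1.5]: (0.00+43.74)/2 × 1.5 = 32.805
  [1.5→3.5]: (43.74+55.99)/2 × 2 = 99.73
  [3.5→4.5]: (55.99+53.80)/2 × 1 = 54.895
  [4.5→6.5]: (53.80+44.15)/2 × 2 = 97.95
  [6.5→7]: (44.15+41.42)/2 × 0.5 = 21.3925
  Sum = 306.7725 µg/mL·hr

AUC = 307 µg/mL·hr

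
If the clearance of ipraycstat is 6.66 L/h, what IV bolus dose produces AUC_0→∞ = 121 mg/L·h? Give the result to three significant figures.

Dose_iv = CL × AUC_0→∞
     = 6.66 × 121 = 805.86 mg

Dose = 806 mg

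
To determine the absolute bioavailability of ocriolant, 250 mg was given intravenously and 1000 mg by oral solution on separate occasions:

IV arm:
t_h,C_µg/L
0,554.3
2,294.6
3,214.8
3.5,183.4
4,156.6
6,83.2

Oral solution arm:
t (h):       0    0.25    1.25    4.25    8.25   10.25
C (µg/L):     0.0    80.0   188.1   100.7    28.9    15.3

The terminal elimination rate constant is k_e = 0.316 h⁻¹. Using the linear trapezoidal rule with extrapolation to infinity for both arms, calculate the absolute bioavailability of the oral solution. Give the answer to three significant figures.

Trapezoidal AUC_0→6 (IV):
  [0→2]: (554.3+294.6)/2 × 2 = 848.9
  [2→3]: (294.6+214.8)/2 × 1 = 254.7
  [3→3.5]: (214.8+183.4)/2 × 0.5 = 99.55
  [3.5→4]: (183.4+156.6)/2 × 0.5 = 85.0
  [4→6]: (156.6+83.2)/2 × 2 = 239.8
  Sum = 1527.95 µg/L·h
IV tail: 83.2/0.316 = 263.291; AUC_iv,0→∞ = 1527.95 + 263.291 = 1791.241 µg/L·h
Trapezoidal AUC_0→10.25 (oral solution):
  [0→0.25]: (0.0+80.0)/2 × 0.25 = 10.0
  [0.25→1.25]: (80.0+188.1)/2 × 1 = 134.05
  [1.25→4.25]: (188.1+100.7)/2 × 3 = 433.2
  [4.25→8.25]: (100.7+28.9)/2 × 4 = 259.2
  [8.25→10.25]: (28.9+15.3)/2 × 2 = 44.2
  Sum = 880.65 µg/L·h
oral solution tail: 15.3/0.316 = 48.418; AUC_ev,0→∞ = 880.65 + 48.418 = 929.068 µg/L·h
F = (AUC_ev/D_ev)/(AUC_iv/D_iv) = (929.068/1000)/(1791.241/250) = 0.929068/7.164964 = 0.1297

F = 0.130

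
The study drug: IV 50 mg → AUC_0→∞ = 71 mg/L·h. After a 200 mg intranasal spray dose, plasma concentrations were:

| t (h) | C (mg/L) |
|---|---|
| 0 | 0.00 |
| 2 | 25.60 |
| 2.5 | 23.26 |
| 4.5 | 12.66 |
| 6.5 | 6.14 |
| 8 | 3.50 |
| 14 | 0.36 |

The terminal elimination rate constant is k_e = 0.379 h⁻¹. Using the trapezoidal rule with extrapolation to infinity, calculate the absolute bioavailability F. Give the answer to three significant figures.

F = 0.395

Trapezoidal AUC_0→14 (intranasal spray):
  [0→2]: (0.00+25.60)/2 × 2 = 25.6
  [2→2.5]: (25.60+23.26)/2 × 0.5 = 12.215
  [2.5→4.5]: (23.26+12.66)/2 × 2 = 35.92
  [4.5→6.5]: (12.66+6.14)/2 × 2 = 18.8
  [6.5→8]: (6.14+3.50)/2 × 1.5 = 7.23
  [8→14]: (3.50+0.36)/2 × 6 = 11.58
  Sum = 111.345 mg/L·h
Tail: C_last/k_e = 0.36/0.379 = 0.950
AUC_0→∞ (intranasal spray) = 111.345 + 0.950 = 112.295 mg/L·h
F = (AUC_ev/D_ev)/(AUC_iv/D_iv) = (112.295/200)/(71/50) = 0.561475/1.42 = 0.3954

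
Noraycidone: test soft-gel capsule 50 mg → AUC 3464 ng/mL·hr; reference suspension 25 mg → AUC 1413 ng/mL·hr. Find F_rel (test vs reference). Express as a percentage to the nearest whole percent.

F_rel = (AUC_test/D_test) / (AUC_ref/D_ref)
      = (3464/50) / (1413/25)
      = 69.28 / 56.52 = 1.2258 = 122.58%

F_rel = 123%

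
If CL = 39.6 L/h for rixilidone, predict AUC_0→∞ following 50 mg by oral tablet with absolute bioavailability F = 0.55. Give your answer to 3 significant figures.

AUC_0→∞ = F × Dose / CL
        = 0.55 × 50 / 39.6 = 0.694444 mg/L·h

AUC = 0.694 mg/L·h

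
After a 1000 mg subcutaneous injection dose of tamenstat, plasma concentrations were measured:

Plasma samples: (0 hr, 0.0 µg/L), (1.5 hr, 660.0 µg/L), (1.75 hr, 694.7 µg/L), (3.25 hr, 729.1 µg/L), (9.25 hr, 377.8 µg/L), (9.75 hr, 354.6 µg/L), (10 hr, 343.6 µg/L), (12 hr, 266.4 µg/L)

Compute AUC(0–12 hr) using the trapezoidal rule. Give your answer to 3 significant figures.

Trapezoidal AUC_0→12:
  [0→1.5]: (0.0+660.0)/2 × 1.5 = 495.0
  [1.5→1.75]: (660.0+694.7)/2 × 0.25 = 169.3375
  [1.75→3.25]: (694.7+729.1)/2 × 1.5 = 1067.85
  [3.25→9.25]: (729.1+377.8)/2 × 6 = 3320.7
  [9.25→9.75]: (377.8+354.6)/2 × 0.5 = 183.1
  [9.75→10]: (354.6+343.6)/2 × 0.25 = 87.275
  [10→12]: (343.6+266.4)/2 × 2 = 610.0
  Sum = 5933.2625 µg/L·hr

AUC = 5930 µg/L·hr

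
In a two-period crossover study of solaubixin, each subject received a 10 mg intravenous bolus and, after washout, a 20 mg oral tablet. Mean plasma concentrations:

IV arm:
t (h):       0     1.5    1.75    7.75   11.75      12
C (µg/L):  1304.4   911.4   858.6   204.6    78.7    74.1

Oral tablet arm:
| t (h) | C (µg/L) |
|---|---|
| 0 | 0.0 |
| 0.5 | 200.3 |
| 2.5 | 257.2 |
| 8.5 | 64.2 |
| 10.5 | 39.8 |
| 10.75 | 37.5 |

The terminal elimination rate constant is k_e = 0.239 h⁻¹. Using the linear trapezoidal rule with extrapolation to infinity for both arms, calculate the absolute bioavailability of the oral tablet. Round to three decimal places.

F = 0.146

Trapezoidal AUC_0→12 (IV):
  [0→1.5]: (1304.4+911.4)/2 × 1.5 = 1661.85
  [1.5→1.75]: (911.4+858.6)/2 × 0.25 = 221.25
  [1.75→7.75]: (858.6+204.6)/2 × 6 = 3189.6
  [7.75→11.75]: (204.6+78.7)/2 × 4 = 566.6
  [11.75→12]: (78.7+74.1)/2 × 0.25 = 19.1
  Sum = 5658.4 µg/L·h
IV tail: 74.1/0.239 = 310.042; AUC_iv,0→∞ = 5658.4 + 310.042 = 5968.442 µg/L·h
Trapezoidal AUC_0→10.75 (oral tablet):
  [0→0.5]: (0.0+200.3)/2 × 0.5 = 50.075
  [0.5→2.5]: (200.3+257.2)/2 × 2 = 457.5
  [2.5→8.5]: (257.2+64.2)/2 × 6 = 964.2
  [8.5→10.5]: (64.2+39.8)/2 × 2 = 104.0
  [10.5→10.75]: (39.8+37.5)/2 × 0.25 = 9.6625
  Sum = 1585.4375 µg/L·h
oral tablet tail: 37.5/0.239 = 156.904; AUC_ev,0→∞ = 1585.4375 + 156.904 = 1742.3415 µg/L·h
F = (AUC_ev/D_ev)/(AUC_iv/D_iv) = (1742.3415/20)/(5968.442/10) = 87.117075/596.8442 = 0.1460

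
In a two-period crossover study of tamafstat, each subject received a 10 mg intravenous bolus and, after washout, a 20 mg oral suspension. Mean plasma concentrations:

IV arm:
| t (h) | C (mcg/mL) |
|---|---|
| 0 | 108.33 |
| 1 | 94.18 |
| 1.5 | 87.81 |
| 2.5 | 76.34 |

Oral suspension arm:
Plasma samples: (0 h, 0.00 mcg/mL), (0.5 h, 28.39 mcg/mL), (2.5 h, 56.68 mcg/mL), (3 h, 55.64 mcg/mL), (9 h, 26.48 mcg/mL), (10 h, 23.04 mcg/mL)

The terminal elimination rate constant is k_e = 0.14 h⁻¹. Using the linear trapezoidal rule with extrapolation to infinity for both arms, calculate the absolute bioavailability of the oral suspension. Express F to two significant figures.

Trapezoidal AUC_0→2.5 (IV):
  [0→1]: (108.33+94.18)/2 × 1 = 101.255
  [1→1.5]: (94.18+87.81)/2 × 0.5 = 45.4975
  [1.5→2.5]: (87.81+76.34)/2 × 1 = 82.075
  Sum = 228.8275 mcg/mL·h
IV tail: 76.34/0.14 = 545.286; AUC_iv,0→∞ = 228.8275 + 545.286 = 774.1135 mcg/mL·h
Trapezoidal AUC_0→10 (oral suspension):
  [0→0.5]: (0.00+28.39)/2 × 0.5 = 7.0975
  [0.5→2.5]: (28.39+56.68)/2 × 2 = 85.07
  [2.5→3]: (56.68+55.64)/2 × 0.5 = 28.08
  [3→9]: (55.64+26.48)/2 × 6 = 246.36
  [9→10]: (26.48+23.04)/2 × 1 = 24.76
  Sum = 391.3675 mcg/mL·h
oral suspension tail: 23.04/0.14 = 164.571; AUC_ev,0→∞ = 391.3675 + 164.571 = 555.9385 mcg/mL·h
F = (AUC_ev/D_ev)/(AUC_iv/D_iv) = (555.9385/20)/(774.1135/10) = 27.796925/77.41135 = 0.3591

F = 0.36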